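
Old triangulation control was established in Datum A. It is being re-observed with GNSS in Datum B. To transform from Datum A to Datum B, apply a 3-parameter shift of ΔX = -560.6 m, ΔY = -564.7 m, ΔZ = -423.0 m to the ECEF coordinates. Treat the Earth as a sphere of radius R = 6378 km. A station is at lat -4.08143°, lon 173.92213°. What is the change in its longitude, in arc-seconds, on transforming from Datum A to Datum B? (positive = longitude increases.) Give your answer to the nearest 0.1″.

Δλ = 20.1″

sin φ = -0.071174, cos φ = 0.997464, sin λ = 0.105880, cos λ = -0.994379.
East component: ΔE = −sin λ·ΔX + cos λ·ΔY = −(0.105880)(-560.6) + (-0.994379)(-564.7) = 620.88 m.
1° of latitude spans πR/180 = 111317 m; at latitude φ, 1° of longitude spans that × cos φ = 111034.8 m, so Δλ = 620.88 / 111034.8 × 3600 = 20.130″.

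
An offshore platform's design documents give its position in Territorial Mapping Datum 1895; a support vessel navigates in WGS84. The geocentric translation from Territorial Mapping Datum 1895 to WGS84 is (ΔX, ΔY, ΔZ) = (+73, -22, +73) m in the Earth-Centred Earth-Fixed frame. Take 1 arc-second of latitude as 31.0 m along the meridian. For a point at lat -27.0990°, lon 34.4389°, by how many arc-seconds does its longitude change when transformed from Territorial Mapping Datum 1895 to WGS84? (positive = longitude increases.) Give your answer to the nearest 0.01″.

sin φ = -0.455529, cos φ = 0.890221, sin λ = 0.565527, cos λ = 0.824730.
East component: ΔE = −sin λ·ΔX + cos λ·ΔY = −(0.565527)(73) + (0.824730)(-22) = -59.43 m.
1° of latitude spans 3600 × 31.00 = 111600 m; at latitude φ, 1° of longitude spans that × cos φ = 99348.6 m, so Δλ = -59.43 / 99348.6 × 3600 = -2.153″.

Δλ = -2.15″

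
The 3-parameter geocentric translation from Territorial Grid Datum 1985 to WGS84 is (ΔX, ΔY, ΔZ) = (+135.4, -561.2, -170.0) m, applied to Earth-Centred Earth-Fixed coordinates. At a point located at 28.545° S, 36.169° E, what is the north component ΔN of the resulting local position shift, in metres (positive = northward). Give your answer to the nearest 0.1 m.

The local north axis is (−sin φ cos λ, −sin φ sin λ, cos φ), giving ΔN = 52.232 − 158.265 − 149.335 = -255.37 m.

ΔN = -255.4 m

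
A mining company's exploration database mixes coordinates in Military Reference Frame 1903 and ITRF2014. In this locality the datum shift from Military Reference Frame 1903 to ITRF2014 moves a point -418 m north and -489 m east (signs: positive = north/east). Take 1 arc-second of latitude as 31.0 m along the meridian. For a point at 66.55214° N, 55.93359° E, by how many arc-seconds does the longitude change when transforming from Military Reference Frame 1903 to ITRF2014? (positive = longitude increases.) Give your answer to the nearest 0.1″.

At latitude 66.55214°, cos φ = 0.397914.
1″ of longitude at this latitude = 31.00 × cos φ = 12.3353 m, so Δλ = -489.0 / 12.3353 = -39.642″.

Δλ = -39.6″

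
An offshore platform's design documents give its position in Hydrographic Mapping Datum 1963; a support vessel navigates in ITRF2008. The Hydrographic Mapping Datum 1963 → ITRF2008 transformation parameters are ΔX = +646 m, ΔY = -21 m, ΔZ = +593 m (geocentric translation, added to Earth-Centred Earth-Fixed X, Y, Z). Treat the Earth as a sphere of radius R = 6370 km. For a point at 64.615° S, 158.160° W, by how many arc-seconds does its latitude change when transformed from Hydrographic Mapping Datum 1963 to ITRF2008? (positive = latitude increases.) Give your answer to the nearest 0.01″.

sin φ = -0.903448, cos φ = 0.428699, sin λ = -0.372016, cos λ = -0.928226.
North component: ΔN = −sin φ cos λ·ΔX − sin φ sin λ·ΔY + cos φ·ΔZ = −(-0.903448)(-0.928226)(646) − (-0.903448)(-0.372016)(-21) + (0.428699)(593) = -280.46 m.
1° of latitude spans πR/180 = 111177 m, so Δφ = -280.46 / 111177 × 3600 = -9.082″.

Δφ = -9.08″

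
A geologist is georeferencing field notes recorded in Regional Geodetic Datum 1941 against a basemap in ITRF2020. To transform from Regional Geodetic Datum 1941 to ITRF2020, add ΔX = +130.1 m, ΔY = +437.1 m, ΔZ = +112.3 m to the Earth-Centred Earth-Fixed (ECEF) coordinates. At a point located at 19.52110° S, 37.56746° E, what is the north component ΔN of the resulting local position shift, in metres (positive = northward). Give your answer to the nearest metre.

At φ = -19.52110°, λ = 37.56746°: sin φ = -0.334154, cos φ = 0.942518, sin λ = 0.609695, cos λ = 0.792636.
ΔN = −sin φ cos λ·ΔX − sin φ sin λ·ΔY + cos φ·ΔZ = −(-0.334154)(0.792636)(130.1) − (-0.334154)(0.609695)(437.1) + (0.942518)(112.3) = 229.35 m.

ΔN = 229 m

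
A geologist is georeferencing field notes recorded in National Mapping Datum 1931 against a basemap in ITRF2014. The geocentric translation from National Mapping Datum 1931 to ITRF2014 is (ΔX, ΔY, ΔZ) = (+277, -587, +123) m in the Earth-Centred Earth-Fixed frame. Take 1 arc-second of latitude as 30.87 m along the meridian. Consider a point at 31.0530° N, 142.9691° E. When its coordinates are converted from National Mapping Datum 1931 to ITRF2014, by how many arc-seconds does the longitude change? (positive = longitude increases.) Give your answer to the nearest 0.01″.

Δλ = 11.41″

sin φ = 0.515831, cos φ = 0.856691, sin λ = 0.602246, cos λ = -0.798311.
East component: ΔE = −sin λ·ΔX + cos λ·ΔY = −(0.602246)(277) + (-0.798311)(-587) = 301.79 m.
1° of latitude spans 3600 × 30.87 = 111132 m; at latitude φ, 1° of longitude spans that × cos φ = 95205.7 m, so Δλ = 301.79 / 95205.7 × 3600 = 11.411″.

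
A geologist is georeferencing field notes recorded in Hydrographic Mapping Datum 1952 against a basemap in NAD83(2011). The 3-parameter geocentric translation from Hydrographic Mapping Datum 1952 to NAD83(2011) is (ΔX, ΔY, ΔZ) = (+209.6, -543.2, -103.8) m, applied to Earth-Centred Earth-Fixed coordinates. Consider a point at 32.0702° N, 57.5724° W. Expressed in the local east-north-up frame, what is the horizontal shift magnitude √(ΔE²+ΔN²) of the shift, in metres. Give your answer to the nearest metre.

407 m

The local east axis at (φ, λ) is (−sin λ, cos λ, 0), so ΔE = −sin(-57.5724°)·209.6 + cos(-57.5724°)·(-543.2) = -114.37 m.
The local north axis is (−sin φ cos λ, −sin φ sin λ, cos φ), giving ΔN = -59.677 − 243.443 − 87.960 = -391.08 m.
Horizontal magnitude = √(ΔE² + ΔN²) = √((-114.37)² + (-391.08)²) = 407.46 m.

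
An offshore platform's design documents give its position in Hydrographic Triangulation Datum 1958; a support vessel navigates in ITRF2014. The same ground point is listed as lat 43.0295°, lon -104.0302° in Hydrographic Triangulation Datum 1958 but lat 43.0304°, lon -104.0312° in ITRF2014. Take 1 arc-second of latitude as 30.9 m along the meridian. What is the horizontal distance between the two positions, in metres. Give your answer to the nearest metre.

Δφ = 43.0304° − 43.0295° = +0.0009°; Δλ = -104.0312° − -104.0302° = -0.0010°.
1° of latitude = 3600 × 30.90 = 111240 m.
ΔN = Δφ × 111240 = 100.1 m; ΔE = Δλ × 111240 × cos(43.0295°) = -0.0010 × 111240 × 0.731002 = -81.3 m.
Distance = √(ΔE² + ΔN²) = √((-81.3)² + 100.1²) = 129.0 m.

129 m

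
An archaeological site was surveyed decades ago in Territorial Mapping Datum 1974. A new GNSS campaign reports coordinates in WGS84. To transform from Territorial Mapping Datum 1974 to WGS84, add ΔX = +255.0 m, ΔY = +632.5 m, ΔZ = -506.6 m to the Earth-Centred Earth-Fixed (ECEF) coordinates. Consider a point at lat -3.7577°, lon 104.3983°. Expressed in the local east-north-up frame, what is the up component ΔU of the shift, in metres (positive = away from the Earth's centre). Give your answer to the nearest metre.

ΔU = 581 m

At φ = -3.7577°, λ = 104.3983°: sin φ = -0.065537, cos φ = 0.997850, sin λ = 0.968591, cos λ = -0.248661.
ΔU = cos φ cos λ·ΔX + cos φ sin λ·ΔY + sin φ·ΔZ = (0.997850)(-0.248661)(255.0) + (0.997850)(0.968591)(632.5) + (-0.065537)(-506.6) = 581.25 m.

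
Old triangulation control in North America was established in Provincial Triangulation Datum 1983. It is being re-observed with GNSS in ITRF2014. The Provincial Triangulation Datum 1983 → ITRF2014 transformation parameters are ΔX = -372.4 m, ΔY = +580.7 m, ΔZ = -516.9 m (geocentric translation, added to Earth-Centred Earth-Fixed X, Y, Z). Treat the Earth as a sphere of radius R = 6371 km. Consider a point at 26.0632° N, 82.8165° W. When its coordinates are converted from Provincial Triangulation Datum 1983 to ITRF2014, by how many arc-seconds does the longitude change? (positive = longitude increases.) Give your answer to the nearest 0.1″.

Δλ = -10.7″

sin φ = 0.439362, cos φ = 0.898310, sin λ = -0.992151, cos λ = 0.125048.
East component: ΔE = −sin λ·ΔX + cos λ·ΔY = −(-0.992151)(-372.4) + (0.125048)(580.7) = -296.86 m.
1° of latitude spans πR/180 = 111195 m; at latitude φ, 1° of longitude spans that × cos φ = 99887.5 m, so Δλ = -296.86 / 99887.5 × 3600 = -10.699″.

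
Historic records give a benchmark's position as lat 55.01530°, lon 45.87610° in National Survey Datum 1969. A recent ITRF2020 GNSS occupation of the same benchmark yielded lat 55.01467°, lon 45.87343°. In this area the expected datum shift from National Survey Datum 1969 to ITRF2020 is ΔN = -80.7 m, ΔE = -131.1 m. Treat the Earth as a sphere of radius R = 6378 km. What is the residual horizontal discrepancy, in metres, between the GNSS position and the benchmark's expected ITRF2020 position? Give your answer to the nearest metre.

Observed coordinate differences: Δφ = -0.00063°, Δλ = -0.00267°.
Converting to metres (1° lat = 111317 m, cos φ = 0.573358): observed ΔN = -70.1 m, observed ΔE = -170.4 m.
Subtracting the expected shift leaves a residual of -70.1 − (-80.7) = 10.6 m north and -170.4 − (-131.1) = -39.3 m east.
Residual distance = √(10.6² + (-39.3)²) = 40.7 m.

41 m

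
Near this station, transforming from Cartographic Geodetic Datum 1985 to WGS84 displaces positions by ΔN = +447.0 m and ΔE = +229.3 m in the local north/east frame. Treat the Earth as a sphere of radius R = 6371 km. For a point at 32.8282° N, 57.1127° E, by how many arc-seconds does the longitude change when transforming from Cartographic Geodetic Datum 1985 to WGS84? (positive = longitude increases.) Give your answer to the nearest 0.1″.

Δλ = 8.8″

At latitude 32.8282°, cos φ = 0.840300.
One radian of longitude at latitude φ spans R cos φ, so Δλ = ΔE / (R cos φ) = 229.3 / (6371000 × 0.840300) = 4.2831e-05 rad = 8.835″.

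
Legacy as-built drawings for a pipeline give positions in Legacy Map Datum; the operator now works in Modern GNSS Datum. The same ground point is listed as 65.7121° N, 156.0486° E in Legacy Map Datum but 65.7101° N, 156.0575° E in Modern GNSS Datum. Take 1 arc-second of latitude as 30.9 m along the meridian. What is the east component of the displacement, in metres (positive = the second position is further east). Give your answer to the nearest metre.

Δφ = 65.7101° − 65.7121° = -0.0020°; Δλ = 156.0575° − 156.0486° = +0.0089°.
1° of latitude = 3600 × 30.90 = 111240 m.
ΔN = Δφ × 111240 = -222.5 m; ΔE = Δλ × 111240 × cos(65.7121°) = +0.0089 × 111240 × 0.411322 = 407.2 m.

ΔE = 407 m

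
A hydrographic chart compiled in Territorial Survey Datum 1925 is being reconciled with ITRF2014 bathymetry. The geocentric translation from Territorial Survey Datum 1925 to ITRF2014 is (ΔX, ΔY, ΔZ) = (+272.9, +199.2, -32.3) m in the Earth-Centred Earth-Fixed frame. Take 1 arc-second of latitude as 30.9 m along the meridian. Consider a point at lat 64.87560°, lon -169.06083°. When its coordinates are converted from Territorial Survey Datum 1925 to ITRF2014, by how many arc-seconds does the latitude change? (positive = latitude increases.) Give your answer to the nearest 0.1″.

Δφ = 8.5″

sin φ = 0.905388, cos φ = 0.424585, sin λ = -0.189767, cos λ = -0.981829.
North component: ΔN = −sin φ cos λ·ΔX − sin φ sin λ·ΔY + cos φ·ΔZ = −(0.905388)(-0.981829)(272.9) − (0.905388)(-0.189767)(199.2) + (0.424585)(-32.3) = 263.10 m.
1° of latitude spans 3600 × 30.90 = 111240 m, so Δφ = 263.10 / 111240 × 3600 = 8.515″.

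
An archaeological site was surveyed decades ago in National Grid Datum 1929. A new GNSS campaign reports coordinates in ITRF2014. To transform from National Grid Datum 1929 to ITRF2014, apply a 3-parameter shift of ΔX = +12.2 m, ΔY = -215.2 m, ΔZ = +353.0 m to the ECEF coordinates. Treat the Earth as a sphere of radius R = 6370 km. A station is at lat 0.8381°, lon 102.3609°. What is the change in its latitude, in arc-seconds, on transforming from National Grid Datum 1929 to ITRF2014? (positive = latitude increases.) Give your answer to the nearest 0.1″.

Δφ = 11.5″

sin φ = 0.014627, cos φ = 0.999893, sin λ = 0.976819, cos λ = -0.214069.
North component: ΔN = −sin φ cos λ·ΔX − sin φ sin λ·ΔY + cos φ·ΔZ = −(0.014627)(-0.214069)(12.2) − (0.014627)(0.976819)(-215.2) + (0.999893)(353.0) = 356.08 m.
1° of latitude spans πR/180 = 111177 m, so Δφ = 356.08 / 111177 × 3600 = 11.530″.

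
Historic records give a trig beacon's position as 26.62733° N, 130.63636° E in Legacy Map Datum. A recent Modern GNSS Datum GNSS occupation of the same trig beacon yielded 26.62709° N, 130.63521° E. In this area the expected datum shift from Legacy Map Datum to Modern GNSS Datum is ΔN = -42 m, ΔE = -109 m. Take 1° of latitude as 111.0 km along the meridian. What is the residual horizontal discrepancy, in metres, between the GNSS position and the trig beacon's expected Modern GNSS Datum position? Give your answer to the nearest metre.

16 m

Observed coordinate differences: Δφ = -0.00024°, Δλ = -0.00115°.
Converting to metres (1° lat = 111000 m, cos φ = 0.893941): observed ΔN = -26.6 m, observed ΔE = -114.1 m.
Subtracting the expected shift leaves a residual of -26.6 − (-42) = 15.4 m north and -114.1 − (-109) = -5.1 m east.
Residual distance = √(15.4² + (-5.1)²) = 16.2 m.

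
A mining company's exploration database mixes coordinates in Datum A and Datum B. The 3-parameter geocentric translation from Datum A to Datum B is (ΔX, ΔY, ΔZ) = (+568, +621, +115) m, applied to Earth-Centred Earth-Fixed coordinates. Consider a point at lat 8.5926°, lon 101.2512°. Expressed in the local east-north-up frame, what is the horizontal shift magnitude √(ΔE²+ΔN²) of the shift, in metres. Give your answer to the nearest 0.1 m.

The local east axis at (φ, λ) is (−sin λ, cos λ, 0), so ΔE = −sin(101.2512°)·568 + cos(101.2512°)·621 = -678.25 m.
The local north axis is (−sin φ cos λ, −sin φ sin λ, cos φ), giving ΔN = 16.558 − 90.999 + 113.709 = 39.27 m.
Horizontal magnitude = √(ΔE² + ΔN²) = √((-678.25)² + 39.27²) = 679.38 m.

679.4 m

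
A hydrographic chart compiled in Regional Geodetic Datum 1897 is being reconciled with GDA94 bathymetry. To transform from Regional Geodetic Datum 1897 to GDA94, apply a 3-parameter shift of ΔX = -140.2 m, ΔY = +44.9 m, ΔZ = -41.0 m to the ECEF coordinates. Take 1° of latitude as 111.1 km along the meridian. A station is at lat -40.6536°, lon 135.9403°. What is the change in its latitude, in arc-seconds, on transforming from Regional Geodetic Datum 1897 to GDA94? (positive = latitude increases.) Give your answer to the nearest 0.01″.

Δφ = 1.78″

sin φ = -0.651484, cos φ = 0.758662, sin λ = 0.695408, cos λ = -0.718616.
North component: ΔN = −sin φ cos λ·ΔX − sin φ sin λ·ΔY + cos φ·ΔZ = −(-0.651484)(-0.718616)(-140.2) − (-0.651484)(0.695408)(44.9) + (0.758662)(-41.0) = 54.87 m.
1° of latitude spans 111100 m, so Δφ = 54.87 / 111100 × 3600 = 1.778″.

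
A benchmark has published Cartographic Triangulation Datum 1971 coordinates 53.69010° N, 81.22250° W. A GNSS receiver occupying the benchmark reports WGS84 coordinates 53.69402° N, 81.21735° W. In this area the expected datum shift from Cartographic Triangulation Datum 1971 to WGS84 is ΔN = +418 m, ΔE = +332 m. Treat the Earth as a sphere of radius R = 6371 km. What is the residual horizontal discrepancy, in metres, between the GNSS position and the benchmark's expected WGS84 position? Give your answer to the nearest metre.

19 m

Observed coordinate differences: Δφ = +0.00392°, Δλ = +0.00515°.
Converting to metres (1° lat = 111195 m, cos φ = 0.592152): observed ΔN = 435.9 m, observed ΔE = 339.1 m.
Subtracting the expected shift leaves a residual of 435.9 − (418) = 17.9 m north and 339.1 − (332) = 7.1 m east.
Residual distance = √(17.9² + 7.1²) = 19.2 m.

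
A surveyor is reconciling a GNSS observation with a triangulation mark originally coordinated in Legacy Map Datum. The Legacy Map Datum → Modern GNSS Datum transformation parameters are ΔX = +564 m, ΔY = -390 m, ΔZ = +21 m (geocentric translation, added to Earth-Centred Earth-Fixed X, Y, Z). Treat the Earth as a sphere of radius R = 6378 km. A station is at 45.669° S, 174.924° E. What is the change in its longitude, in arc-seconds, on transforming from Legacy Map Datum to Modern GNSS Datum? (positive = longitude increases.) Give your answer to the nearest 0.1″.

Δλ = 15.7″

sin φ = -0.715315, cos φ = 0.698802, sin λ = 0.088477, cos λ = -0.996078.
East component: ΔE = −sin λ·ΔX + cos λ·ΔY = −(0.088477)(564) + (-0.996078)(-390) = 338.57 m.
1° of latitude spans πR/180 = 111317 m; at latitude φ, 1° of longitude spans that × cos φ = 77788.7 m, so Δλ = 338.57 / 77788.7 × 3600 = 15.669″.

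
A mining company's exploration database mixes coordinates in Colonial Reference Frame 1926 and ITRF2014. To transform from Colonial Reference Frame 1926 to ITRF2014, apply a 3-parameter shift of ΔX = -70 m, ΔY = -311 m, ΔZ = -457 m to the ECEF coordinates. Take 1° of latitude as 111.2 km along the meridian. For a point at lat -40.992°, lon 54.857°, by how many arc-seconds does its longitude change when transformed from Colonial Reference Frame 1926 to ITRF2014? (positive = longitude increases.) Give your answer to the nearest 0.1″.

sin φ = -0.655954, cos φ = 0.754801, sin λ = 0.817718, cos λ = 0.575619.
East component: ΔE = −sin λ·ΔX + cos λ·ΔY = −(0.817718)(-70) + (0.575619)(-311) = -121.78 m.
1° of latitude spans 111200 m; at latitude φ, 1° of longitude spans that × cos φ = 83933.9 m, so Δλ = -121.78 / 83933.9 × 3600 = -5.223″.

Δλ = -5.2″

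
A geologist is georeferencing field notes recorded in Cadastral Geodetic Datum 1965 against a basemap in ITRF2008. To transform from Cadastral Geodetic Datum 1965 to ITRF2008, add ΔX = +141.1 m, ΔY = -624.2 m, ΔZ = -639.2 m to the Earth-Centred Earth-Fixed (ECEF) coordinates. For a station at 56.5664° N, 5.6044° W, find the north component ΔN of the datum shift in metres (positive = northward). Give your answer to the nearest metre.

ΔN = -520 m

The local north axis is (−sin φ cos λ, −sin φ sin λ, cos φ), giving ΔN = -117.189 − 50.872 − 352.180 = -520.24 m.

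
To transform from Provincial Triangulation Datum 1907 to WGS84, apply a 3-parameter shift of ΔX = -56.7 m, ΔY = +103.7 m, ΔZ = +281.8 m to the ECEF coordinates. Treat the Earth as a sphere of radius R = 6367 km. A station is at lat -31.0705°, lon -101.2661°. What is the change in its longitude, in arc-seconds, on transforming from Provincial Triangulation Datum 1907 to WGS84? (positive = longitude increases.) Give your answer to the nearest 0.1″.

sin φ = -0.516092, cos φ = 0.856533, sin λ = -0.980730, cos λ = -0.195366.
East component: ΔE = −sin λ·ΔX + cos λ·ΔY = −(-0.980730)(-56.7) + (-0.195366)(103.7) = -75.87 m.
1° of latitude spans πR/180 = 111125 m; at latitude φ, 1° of longitude spans that × cos φ = 95182.3 m, so Δλ = -75.87 / 95182.3 × 3600 = -2.869″.

Δλ = -2.9″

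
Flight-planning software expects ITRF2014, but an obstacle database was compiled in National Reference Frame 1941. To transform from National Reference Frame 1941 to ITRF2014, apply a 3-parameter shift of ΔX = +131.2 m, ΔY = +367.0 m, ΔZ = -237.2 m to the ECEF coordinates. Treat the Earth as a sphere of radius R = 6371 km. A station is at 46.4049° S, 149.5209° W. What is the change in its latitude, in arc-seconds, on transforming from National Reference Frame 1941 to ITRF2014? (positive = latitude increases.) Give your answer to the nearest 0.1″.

Δφ = -12.3″

sin φ = -0.724231, cos φ = 0.689558, sin λ = -0.507224, cos λ = -0.861814.
North component: ΔN = −sin φ cos λ·ΔX − sin φ sin λ·ΔY + cos φ·ΔZ = −(-0.724231)(-0.861814)(131.2) − (-0.724231)(-0.507224)(367.0) + (0.689558)(-237.2) = -380.27 m.
1° of latitude spans πR/180 = 111195 m, so Δφ = -380.27 / 111195 × 3600 = -12.311″.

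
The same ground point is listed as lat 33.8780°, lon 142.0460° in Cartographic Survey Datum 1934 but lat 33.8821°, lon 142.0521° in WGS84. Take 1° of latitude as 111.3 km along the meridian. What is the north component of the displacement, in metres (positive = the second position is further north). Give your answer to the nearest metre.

Δφ = 33.8821° − 33.8780° = +0.0041°; Δλ = 142.0521° − 142.0460° = +0.0061°.
ΔN = Δφ × 111300 = 456.3 m; ΔE = Δλ × 111300 × cos(33.8780°) = +0.0061 × 111300 × 0.830226 = 563.7 m.

ΔN = 456 m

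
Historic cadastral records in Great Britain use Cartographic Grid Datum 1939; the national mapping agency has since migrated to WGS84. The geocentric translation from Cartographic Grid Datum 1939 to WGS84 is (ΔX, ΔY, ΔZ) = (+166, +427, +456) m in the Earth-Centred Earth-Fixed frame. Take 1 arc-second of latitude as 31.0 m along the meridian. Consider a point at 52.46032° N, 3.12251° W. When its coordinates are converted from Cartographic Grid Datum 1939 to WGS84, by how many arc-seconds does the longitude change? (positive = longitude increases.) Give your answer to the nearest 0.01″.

Δλ = 23.05″

sin φ = 0.792932, cos φ = 0.609311, sin λ = -0.054471, cos λ = 0.998515.
East component: ΔE = −sin λ·ΔX + cos λ·ΔY = −(-0.054471)(166) + (0.998515)(427) = 435.41 m.
1° of latitude spans 3600 × 31.00 = 111600 m; at latitude φ, 1° of longitude spans that × cos φ = 67999.1 m, so Δλ = 435.41 / 67999.1 × 3600 = 23.051″.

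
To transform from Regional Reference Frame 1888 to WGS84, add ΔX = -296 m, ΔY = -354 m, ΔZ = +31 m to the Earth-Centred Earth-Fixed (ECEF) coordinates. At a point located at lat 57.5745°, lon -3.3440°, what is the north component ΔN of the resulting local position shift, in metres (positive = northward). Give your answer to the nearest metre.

The local north axis is (−sin φ cos λ, −sin φ sin λ, cos φ), giving ΔN = 249.425 − 17.430 + 16.622 = 248.62 m.

ΔN = 249 m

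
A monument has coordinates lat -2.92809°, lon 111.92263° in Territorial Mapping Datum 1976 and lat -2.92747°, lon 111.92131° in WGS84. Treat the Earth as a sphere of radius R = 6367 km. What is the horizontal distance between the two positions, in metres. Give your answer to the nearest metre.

Δφ = -2.92747° − -2.92809° = +0.00062°; Δλ = 111.92131° − 111.92263° = -0.00132°.
1° along a meridian = πR/180 = 111125 m.
ΔN = Δφ × 111125 = 68.9 m; ΔE = Δλ × 111125 × cos(-2.92809°) = -0.00132 × 111125 × 0.998694 = -146.5 m.
Distance = √(ΔE² + ΔN²) = √((-146.5)² + 68.9²) = 161.9 m.

162 m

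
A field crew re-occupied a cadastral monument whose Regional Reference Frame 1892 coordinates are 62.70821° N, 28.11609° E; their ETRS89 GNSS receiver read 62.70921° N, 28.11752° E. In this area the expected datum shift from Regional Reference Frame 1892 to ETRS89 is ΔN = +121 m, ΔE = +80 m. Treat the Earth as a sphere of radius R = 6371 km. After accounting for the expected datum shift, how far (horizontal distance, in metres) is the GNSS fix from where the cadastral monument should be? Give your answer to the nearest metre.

Observed coordinate differences: Δφ = +0.00100°, Δλ = +0.00143°.
Converting to metres (1° lat = 111195 m, cos φ = 0.458522): observed ΔN = 111.2 m, observed ΔE = 72.9 m.
Subtracting the expected shift leaves a residual of 111.2 − (121) = -9.8 m north and 72.9 − (80) = -7.1 m east.
Residual distance = √((-9.8)² + (-7.1)²) = 12.1 m.

12 m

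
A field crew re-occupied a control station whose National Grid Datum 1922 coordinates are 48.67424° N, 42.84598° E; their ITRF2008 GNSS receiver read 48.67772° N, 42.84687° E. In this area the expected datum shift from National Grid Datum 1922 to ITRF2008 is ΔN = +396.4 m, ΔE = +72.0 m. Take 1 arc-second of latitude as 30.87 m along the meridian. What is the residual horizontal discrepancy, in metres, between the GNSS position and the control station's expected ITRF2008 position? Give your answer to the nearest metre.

Observed coordinate differences: Δφ = +0.00348°, Δλ = +0.00089°.
Converting to metres (1° lat = 111132 m, cos φ = 0.660339): observed ΔN = 386.7 m, observed ΔE = 65.3 m.
Subtracting the expected shift leaves a residual of 386.7 − (396.4) = -9.7 m north and 65.3 − (72.0) = -6.7 m east.
Residual distance = √((-9.7)² + (-6.7)²) = 11.7 m.

12 m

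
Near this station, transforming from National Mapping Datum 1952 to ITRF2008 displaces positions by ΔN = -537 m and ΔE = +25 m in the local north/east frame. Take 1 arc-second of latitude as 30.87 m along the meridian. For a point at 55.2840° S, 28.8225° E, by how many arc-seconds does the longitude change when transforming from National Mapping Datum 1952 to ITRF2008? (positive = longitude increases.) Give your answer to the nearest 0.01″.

At latitude -55.2840°, cos φ = 0.569509.
1″ of longitude at this latitude = 30.87 × cos φ = 17.5807 m, so Δλ = 25.0 / 17.5807 = 1.422″.

Δλ = 1.42″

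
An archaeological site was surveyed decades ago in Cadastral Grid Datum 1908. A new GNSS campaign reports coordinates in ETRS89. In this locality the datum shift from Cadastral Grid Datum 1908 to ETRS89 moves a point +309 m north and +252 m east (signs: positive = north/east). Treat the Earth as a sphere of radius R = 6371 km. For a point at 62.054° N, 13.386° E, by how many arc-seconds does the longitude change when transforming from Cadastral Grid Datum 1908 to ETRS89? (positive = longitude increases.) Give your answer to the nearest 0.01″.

At latitude 62.054°, cos φ = 0.468639.
One radian of longitude at latitude φ spans R cos φ, so Δλ = ΔE / (R cos φ) = 252.0 / (6371000 × 0.468639) = 8.4402e-05 rad = 17.409″.

Δλ = 17.41″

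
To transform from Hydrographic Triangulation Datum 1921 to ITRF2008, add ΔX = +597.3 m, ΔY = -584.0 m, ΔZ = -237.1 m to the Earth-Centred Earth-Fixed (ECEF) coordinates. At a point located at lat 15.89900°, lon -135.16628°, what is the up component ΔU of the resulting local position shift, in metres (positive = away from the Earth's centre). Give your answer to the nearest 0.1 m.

ΔU = -76.3 m

The local up (radial) axis is (cos φ cos λ, cos φ sin λ, sin φ), giving ΔU = -407.375 + 395.999 − 64.952 = -76.33 m.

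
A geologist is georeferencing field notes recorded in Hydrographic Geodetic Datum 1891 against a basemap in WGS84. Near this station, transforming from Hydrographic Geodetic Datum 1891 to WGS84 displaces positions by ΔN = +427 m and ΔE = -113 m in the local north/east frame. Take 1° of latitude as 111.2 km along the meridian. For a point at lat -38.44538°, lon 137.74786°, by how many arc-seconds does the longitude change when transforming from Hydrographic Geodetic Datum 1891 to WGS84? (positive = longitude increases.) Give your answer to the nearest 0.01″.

Δλ = -4.67″

At latitude -38.44538°, cos φ = 0.783201.
1° of longitude at this latitude = 111.2 × cos φ = 87.09 km, so Δλ = -113.0 / 87092.0 = -0.0012975° = -4.671″.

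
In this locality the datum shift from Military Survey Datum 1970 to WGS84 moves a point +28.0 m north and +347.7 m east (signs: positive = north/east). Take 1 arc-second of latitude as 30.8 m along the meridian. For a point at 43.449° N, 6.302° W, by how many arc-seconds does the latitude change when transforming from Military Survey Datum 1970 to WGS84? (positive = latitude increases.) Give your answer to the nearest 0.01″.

Δφ = 0.91″

1″ of latitude = 30.80 m, so Δφ = 28.0 / 30.80 = 0.909″.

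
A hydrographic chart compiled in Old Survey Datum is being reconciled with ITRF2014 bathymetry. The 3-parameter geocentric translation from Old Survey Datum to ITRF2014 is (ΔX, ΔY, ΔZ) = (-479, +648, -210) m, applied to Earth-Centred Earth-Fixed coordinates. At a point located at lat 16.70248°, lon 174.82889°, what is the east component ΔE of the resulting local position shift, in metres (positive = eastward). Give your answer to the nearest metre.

ΔE = -602 m

At φ = 16.70248°, λ = 174.82889°: sin φ = 0.287402, cos φ = 0.957810, sin λ = 0.090130, cos λ = -0.995930.
ΔE = −sin λ·ΔX + cos λ·ΔY = −(0.090130)·(-479) + (-0.995930)·(648) = -602.19 m.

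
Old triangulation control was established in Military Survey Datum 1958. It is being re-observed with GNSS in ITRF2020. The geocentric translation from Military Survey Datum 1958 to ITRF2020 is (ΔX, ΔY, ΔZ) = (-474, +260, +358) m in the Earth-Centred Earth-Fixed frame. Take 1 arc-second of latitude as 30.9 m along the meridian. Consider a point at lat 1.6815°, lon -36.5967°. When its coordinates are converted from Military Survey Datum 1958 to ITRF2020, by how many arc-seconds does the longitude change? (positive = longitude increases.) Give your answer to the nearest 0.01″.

Δλ = -2.39″

sin φ = 0.029343, cos φ = 0.999569, sin λ = -0.596179, cos λ = 0.802852.
East component: ΔE = −sin λ·ΔX + cos λ·ΔY = −(-0.596179)(-474) + (0.802852)(260) = -73.85 m.
1° of latitude spans 3600 × 30.90 = 111240 m; at latitude φ, 1° of longitude spans that × cos φ = 111192.1 m, so Δλ = -73.85 / 111192.1 × 3600 = -2.391″.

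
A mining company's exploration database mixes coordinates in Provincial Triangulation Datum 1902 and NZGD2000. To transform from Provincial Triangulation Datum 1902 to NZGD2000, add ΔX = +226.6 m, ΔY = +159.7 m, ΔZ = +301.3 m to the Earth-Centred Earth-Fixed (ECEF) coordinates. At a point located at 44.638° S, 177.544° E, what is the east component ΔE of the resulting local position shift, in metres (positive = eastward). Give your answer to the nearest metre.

The local east axis at (φ, λ) is (−sin λ, cos λ, 0), so ΔE = −sin(177.544°)·226.6 + cos(177.544°)·159.7 = -169.26 m.

ΔE = -169 m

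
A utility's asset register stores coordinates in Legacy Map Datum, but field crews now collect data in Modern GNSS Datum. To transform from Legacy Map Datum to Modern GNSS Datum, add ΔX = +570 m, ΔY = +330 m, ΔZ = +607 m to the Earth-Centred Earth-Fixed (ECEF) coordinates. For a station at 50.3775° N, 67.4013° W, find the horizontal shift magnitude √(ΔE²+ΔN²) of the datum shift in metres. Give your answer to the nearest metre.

At φ = 50.3775°, λ = -67.4013°: sin φ = 0.770263, cos φ = 0.637727, sin λ = -0.923219, cos λ = 0.384274.
ΔE = −sin λ·ΔX + cos λ·ΔY = −(-0.923219)·(570) + (0.384274)·(330) = 653.05 m.
ΔN = −sin φ cos λ·ΔX − sin φ sin λ·ΔY + cos φ·ΔZ = −(0.770263)(0.384274)(570) − (0.770263)(-0.923219)(330) + (0.637727)(607) = 453.05 m.
Horizontal magnitude = √(ΔE² + ΔN²) = √(653.05² + 453.05²) = 794.81 m.

795 m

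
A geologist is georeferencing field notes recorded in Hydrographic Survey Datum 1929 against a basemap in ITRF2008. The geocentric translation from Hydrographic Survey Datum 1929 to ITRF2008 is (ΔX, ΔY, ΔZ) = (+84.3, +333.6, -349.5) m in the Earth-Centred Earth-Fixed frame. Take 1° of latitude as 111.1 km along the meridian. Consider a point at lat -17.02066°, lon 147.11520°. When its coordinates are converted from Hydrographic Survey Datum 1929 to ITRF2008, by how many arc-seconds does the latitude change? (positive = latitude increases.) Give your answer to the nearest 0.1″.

Δφ = -9.8″

sin φ = -0.292717, cos φ = 0.956199, sin λ = 0.542952, cos λ = -0.839764.
North component: ΔN = −sin φ cos λ·ΔX − sin φ sin λ·ΔY + cos φ·ΔZ = −(-0.292717)(-0.839764)(84.3) − (-0.292717)(0.542952)(333.6) + (0.956199)(-349.5) = -301.89 m.
1° of latitude spans 111100 m, so Δφ = -301.89 / 111100 × 3600 = -9.782″.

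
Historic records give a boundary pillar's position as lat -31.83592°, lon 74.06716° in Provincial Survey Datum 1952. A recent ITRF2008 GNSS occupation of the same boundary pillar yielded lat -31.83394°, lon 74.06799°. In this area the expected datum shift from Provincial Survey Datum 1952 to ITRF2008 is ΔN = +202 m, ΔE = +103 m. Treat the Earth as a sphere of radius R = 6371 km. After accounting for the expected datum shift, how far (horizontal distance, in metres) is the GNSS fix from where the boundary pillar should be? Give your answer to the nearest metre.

Observed coordinate differences: Δφ = +0.00198°, Δλ = +0.00083°.
Converting to metres (1° lat = 111195 m, cos φ = 0.849562): observed ΔN = 220.2 m, observed ΔE = 78.4 m.
Subtracting the expected shift leaves a residual of 220.2 − (202) = 18.2 m north and 78.4 − (103) = -24.6 m east.
Residual distance = √(18.2² + (-24.6)²) = 30.6 m.

31 m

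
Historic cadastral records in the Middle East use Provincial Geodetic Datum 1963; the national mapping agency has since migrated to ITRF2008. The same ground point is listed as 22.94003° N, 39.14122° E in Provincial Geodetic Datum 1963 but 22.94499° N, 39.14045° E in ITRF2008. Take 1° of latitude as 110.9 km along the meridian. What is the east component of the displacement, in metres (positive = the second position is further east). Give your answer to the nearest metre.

Δφ = 22.94499° − 22.94003° = +0.00496°; Δλ = 39.14045° − 39.14122° = -0.00077°.
ΔN = Δφ × 110900 = 550.1 m; ΔE = Δλ × 110900 × cos(22.94003°) = -0.00077 × 110900 × 0.920913 = -78.6 m.

ΔE = -79 m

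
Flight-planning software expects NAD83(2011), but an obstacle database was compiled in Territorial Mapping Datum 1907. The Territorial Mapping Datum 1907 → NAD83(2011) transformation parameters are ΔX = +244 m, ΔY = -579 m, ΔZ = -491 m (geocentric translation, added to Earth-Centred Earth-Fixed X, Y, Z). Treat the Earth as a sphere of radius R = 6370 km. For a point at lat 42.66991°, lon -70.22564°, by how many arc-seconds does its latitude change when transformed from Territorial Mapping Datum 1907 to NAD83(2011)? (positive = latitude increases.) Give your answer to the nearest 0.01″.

Δφ = -25.46″

sin φ = 0.677774, cos φ = 0.735271, sin λ = -0.941032, cos λ = 0.338317.
North component: ΔN = −sin φ cos λ·ΔX − sin φ sin λ·ΔY + cos φ·ΔZ = −(0.677774)(0.338317)(244) − (0.677774)(-0.941032)(-579) + (0.735271)(-491) = -786.26 m.
1° of latitude spans πR/180 = 111177 m, so Δφ = -786.26 / 111177 × 3600 = -25.460″.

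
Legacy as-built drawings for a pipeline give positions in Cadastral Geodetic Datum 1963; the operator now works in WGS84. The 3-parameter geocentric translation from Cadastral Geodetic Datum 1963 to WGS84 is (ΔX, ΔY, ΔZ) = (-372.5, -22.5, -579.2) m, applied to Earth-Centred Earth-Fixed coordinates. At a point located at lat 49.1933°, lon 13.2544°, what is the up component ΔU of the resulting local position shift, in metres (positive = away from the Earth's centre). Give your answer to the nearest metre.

At φ = 49.1933°, λ = 13.2544°: sin φ = 0.756919, cos φ = 0.653509, sin λ = 0.229275, cos λ = 0.973362.
ΔU = cos φ cos λ·ΔX + cos φ sin λ·ΔY + sin φ·ΔZ = (0.653509)(0.973362)(-372.5) + (0.653509)(0.229275)(-22.5) + (0.756919)(-579.2) = -678.73 m.

ΔU = -679 m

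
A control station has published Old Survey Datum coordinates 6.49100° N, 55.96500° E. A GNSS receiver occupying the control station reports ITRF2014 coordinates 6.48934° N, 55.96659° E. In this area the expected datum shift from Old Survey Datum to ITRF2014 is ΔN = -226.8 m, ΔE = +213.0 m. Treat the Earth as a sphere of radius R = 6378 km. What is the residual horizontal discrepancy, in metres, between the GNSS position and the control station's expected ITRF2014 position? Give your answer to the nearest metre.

Observed coordinate differences: Δφ = -0.00166°, Δλ = +0.00159°.
Converting to metres (1° lat = 111317 m, cos φ = 0.993590): observed ΔN = -184.8 m, observed ΔE = 175.9 m.
Subtracting the expected shift leaves a residual of -184.8 − (-226.8) = 42.0 m north and 175.9 − (213.0) = -37.1 m east.
Residual distance = √(42.0² + (-37.1)²) = 56.1 m.

56 m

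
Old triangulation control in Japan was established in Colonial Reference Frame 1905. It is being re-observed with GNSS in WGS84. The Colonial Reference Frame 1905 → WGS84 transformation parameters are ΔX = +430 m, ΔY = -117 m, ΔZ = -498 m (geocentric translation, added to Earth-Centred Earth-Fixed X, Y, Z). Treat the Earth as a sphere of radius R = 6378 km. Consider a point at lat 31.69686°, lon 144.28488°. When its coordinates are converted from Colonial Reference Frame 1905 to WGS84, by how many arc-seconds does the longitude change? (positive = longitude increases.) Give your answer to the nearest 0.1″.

sin φ = 0.525425, cos φ = 0.850840, sin λ = 0.583755, cos λ = -0.811930.
East component: ΔE = −sin λ·ΔX + cos λ·ΔY = −(0.583755)(430) + (-0.811930)(-117) = -156.02 m.
1° of latitude spans πR/180 = 111317 m; at latitude φ, 1° of longitude spans that × cos φ = 94713.0 m, so Δλ = -156.02 / 94713.0 × 3600 = -5.930″.

Δλ = -5.9″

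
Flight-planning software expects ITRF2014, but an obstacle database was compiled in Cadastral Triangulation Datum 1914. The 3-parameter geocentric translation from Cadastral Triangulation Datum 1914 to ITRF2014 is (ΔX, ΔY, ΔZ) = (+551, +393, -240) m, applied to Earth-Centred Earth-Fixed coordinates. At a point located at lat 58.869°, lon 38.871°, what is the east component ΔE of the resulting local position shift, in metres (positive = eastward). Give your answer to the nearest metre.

ΔE = -40 m

The local east axis at (φ, λ) is (−sin λ, cos λ, 0), so ΔE = −sin(38.871°)·551 + cos(38.871°)·393 = -39.82 m.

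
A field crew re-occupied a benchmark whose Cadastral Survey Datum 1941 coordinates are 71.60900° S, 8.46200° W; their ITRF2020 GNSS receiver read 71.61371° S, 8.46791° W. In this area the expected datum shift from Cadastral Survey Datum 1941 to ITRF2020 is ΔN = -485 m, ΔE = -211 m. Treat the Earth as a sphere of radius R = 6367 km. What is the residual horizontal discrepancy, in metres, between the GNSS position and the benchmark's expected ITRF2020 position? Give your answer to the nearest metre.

39 m

Observed coordinate differences: Δφ = -0.00471°, Δλ = -0.00591°.
Converting to metres (1° lat = 111125 m, cos φ = 0.315500): observed ΔN = -523.4 m, observed ΔE = -207.2 m.
Subtracting the expected shift leaves a residual of -523.4 − (-485) = -38.4 m north and -207.2 − (-211) = 3.8 m east.
Residual distance = √((-38.4)² + 3.8²) = 38.6 m.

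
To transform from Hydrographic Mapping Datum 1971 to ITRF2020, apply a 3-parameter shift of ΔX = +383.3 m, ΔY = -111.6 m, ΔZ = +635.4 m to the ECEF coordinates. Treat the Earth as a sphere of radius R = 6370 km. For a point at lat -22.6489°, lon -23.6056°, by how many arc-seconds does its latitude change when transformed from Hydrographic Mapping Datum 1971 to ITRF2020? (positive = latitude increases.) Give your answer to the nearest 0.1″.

Δφ = 23.9″

sin φ = -0.385083, cos φ = 0.922882, sin λ = -0.400439, cos λ = 0.916324.
North component: ΔN = −sin φ cos λ·ΔX − sin φ sin λ·ΔY + cos φ·ΔZ = −(-0.385083)(0.916324)(383.3) − (-0.385083)(-0.400439)(-111.6) + (0.922882)(635.4) = 738.86 m.
1° of latitude spans πR/180 = 111177 m, so Δφ = 738.86 / 111177 × 3600 = 23.925″.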